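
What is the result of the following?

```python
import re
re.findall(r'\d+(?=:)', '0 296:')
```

The `(?=…)`/`(?<=…)` assertion just peeks at neighbouring text; it doesn't advance the match position.
Scanning left to right: at [2:5] → '296'.
Since nothing is captured, `findall` lists the 1 matched substring directly.

['296']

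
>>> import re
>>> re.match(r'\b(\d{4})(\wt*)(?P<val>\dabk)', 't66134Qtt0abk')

Pattern: a word boundary (`\b`, zero-width); then exactly 4 of a digit (captured); then a word character, then zero or more of the literal 't' (captured); then a digit, then the literal 'abk' (captured as 'val').
With `match`, the pattern is implicitly anchored at the beginning.
Here the pattern fails at index 0, so the call returns None.

None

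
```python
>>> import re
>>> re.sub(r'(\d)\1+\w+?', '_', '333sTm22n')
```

The backreference `\1` re-matches whatever the first group consumed, character for character.
Matches: at [0:4] → '333s'; at [6:9] → '22n'.
Every occurrence is swapped for '_'.

'_Tm_'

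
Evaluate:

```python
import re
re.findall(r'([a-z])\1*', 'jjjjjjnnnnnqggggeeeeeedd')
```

['j', 'n', 'q', 'g', 'e', 'd']

A backreference is literal: `\1` must see the identical characters the first group matched.
`findall` collects group 1 from each match (6 total).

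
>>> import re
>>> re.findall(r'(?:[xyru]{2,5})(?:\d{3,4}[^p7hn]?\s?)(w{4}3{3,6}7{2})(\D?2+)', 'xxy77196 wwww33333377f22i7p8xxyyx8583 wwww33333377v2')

With 2 capturing groups, `findall` returns a 2-tuple per match.

[('wwww33333377', 'f22'), ('wwww33333377', 'v2')]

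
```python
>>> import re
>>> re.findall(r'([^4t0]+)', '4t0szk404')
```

The pattern matches one or more of any character except [4t0] (captured).
Scanning left to right: at [3:6] match 'szk', group 1 = 'szk'.
Because there's exactly one group, `findall` drops the full match and keeps group 1 from the one hit.

['szk']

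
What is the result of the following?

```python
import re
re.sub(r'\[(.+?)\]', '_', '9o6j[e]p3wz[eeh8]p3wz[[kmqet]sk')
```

'9o6j_p3wz_p3wz_sk'

Because the quantifier is non-greedy, it stops expanding at the earliest point where the rest of the pattern can succeed.
Each match is replaced by '_'.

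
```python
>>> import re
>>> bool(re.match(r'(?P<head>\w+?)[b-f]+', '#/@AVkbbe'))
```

False

With `match`, the pattern is implicitly anchored at the beginning.
Here position 0 doesn't satisfy it, so the call returns None, and `bool(None)` is False.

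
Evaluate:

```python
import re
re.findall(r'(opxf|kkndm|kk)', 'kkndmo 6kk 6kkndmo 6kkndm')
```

['kkndm', 'kk', 'kkndm', 'kkndm']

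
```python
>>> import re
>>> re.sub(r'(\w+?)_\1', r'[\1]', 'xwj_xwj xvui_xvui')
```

A backreference is literal: `\1` must see the identical characters the first group matched.
Each match is replaced using the text its own group 1 captured.

'[xwj] [xvui]'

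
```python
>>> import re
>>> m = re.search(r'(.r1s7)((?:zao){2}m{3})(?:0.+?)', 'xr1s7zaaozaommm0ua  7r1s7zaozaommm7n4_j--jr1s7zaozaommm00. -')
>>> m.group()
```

A `+?`/`*?`/`{m,n}?` starts at its minimum and grows only as far as needed for what follows to match.
The match spans [41:57] → 'jr1s7zaozaommm00'.

'jr1s7zaozaommm00'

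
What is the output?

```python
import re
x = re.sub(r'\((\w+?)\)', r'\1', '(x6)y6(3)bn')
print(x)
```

x6y63bn

Each match is replaced using the text its own group 1 captured.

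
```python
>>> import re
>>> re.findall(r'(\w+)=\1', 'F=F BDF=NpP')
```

The backreference `\1` re-matches whatever the first group consumed, character for character.
Scanning left to right: at [0:3] match 'F=F', group 1 = 'F'.
Because there's exactly one group, `findall` drops the full match and keeps group 1 from the one hit.

['F']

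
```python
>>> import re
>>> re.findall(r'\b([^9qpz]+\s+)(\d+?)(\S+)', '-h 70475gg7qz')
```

A `+?`/`*?`/`{m,n}?` starts at its minimum and grows only as far as needed for what follows to match.
Multiple groups make `findall` return tuples — one 3-tuple for the one match.

[('h ', '7', '0475gg7qz')]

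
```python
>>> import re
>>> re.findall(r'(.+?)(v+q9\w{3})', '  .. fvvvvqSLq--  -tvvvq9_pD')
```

[('  .. fvvvvqSLq--  -t', 'vvvq9_pD')]

This matches one or more of any character (lazy) (captured); then one or more of the literal 'v', then the literal 'q9', then exactly 3 of a word character (captured).
Multiple groups make `findall` return tuples — one 2-tuple for the one match.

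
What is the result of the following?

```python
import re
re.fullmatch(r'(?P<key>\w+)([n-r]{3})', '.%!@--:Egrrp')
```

None

`re.fullmatch` is like wrapping the pattern in `^…$` (in single-line mode).
Here there's no way to consume every character, so the call returns None.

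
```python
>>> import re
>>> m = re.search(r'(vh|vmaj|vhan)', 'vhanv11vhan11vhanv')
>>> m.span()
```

(0, 2)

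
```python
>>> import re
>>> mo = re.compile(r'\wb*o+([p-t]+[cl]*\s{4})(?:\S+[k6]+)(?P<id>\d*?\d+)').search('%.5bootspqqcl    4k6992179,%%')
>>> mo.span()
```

(2, 26)

Pattern: a word character, then zero or more of a literal 'b', then one or more of a literal 'o'; then one or more of a character in [p-t], then zero or more of one of [cl], then exactly 4 of whitespace (captured); then one or more of a non-whitespace character, then one or more of one of [k6] (non-capturing group); then zero or more of a digit (lazy), then one or more of a digit (captured as 'id').
`re.search` tries every starting position until one works.
The match spans [2:26] → '5bootspqqcl    4k6992179'.
Captured: group 1 = 'tspqqcl    ', group 2 = '992179'.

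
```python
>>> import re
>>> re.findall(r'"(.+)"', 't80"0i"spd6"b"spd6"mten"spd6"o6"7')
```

['0i"spd6"b"spd6"mten"spd6"o6']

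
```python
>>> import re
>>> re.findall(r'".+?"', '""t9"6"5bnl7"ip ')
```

Scanning left to right: at [0:5] → '""t9"'; at [6:13] → '"5bnl7"'.
No capturing groups, so `findall` returns the 2 full match strings.

['""t9"', '"5bnl7"']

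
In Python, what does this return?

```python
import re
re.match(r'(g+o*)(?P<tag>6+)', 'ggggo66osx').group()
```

This matches one or more of a literal 'g', then zero or more of the literal 'o' (captured); then one or more of a literal '6' (captured as 'tag').
`re.match` only tries the pattern at the start of the string.
The match spans [0:7] → 'ggggo66'.
Captured: group 1 = 'ggggo', group 2 = '66'.

'ggggo66'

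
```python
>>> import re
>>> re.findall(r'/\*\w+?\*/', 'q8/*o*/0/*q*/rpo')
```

['/*o*/', '/*q*/']

With no groups in the pattern, `findall` gives back each whole match — 2 here.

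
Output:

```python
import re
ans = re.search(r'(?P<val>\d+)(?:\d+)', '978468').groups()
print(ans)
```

('97846',)

Pattern: one or more of a digit (captured as 'val'); then one or more of a digit (non-capturing group).
Unlike `match`, `search` isn't anchored — it looks for the pattern anywhere in the string.
The match spans [0:6] → '978468'.
Captured: group 1 = '97846'.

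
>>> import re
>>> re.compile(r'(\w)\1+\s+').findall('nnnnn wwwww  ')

The backreference `\1` re-matches whatever the first group consumed, character for character.
Matches: at [0:6] match 'nnnnn ', group 1 = 'n'; at [6:13] match 'wwwww  ', group 1 = 'w'.
Because there's exactly one group, `findall` drops the full match and keeps group 1 from each hit.

['n', 'w']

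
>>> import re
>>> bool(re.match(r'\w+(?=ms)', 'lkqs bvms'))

False

`re.match` only tries the pattern at the start of the string.
Here position 0 doesn't satisfy it, so the call returns None, and `bool(None)` is False.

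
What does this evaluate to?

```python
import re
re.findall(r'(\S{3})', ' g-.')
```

Because there's exactly one group, `findall` drops the full match and keeps group 1 from the one hit.

['g-.']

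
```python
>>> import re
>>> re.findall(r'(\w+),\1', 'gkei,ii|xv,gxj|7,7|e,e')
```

After group 1 captures some text, `\1` only succeeds where that same text appears again.
One capturing group, so `findall` returns just the captured substring from each match — 3 in all.

['i', '7', 'e']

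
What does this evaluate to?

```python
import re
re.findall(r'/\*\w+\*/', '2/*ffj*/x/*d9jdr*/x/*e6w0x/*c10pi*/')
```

['/*ffj*/', '/*d9jdr*/', '/*c10pi*/']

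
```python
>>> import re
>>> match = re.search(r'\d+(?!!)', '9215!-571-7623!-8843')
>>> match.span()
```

(0, 3)

A negative assertion filters positions out without eating any characters.
`re.search` scans for the first position where the pattern succeeds.
The match spans [0:3] → '921'.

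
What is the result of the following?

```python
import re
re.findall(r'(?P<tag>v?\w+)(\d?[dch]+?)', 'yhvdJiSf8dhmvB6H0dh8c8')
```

[('yhvdJiSf8dhmvB6H0dh8', 'c')]

This matches optionally the literal 'v', then one or more of a word character (captured as 'tag'); then optionally a digit, then one or more of one of [dch] (lazy) (captured).
Matches: at [0:21] match 'yhvdJiSf8dhmvB6H0dh8c', groups = ('yhvdJiSf8dhmvB6H0dh8', 'c').
Multiple groups make `findall` return tuples — one 2-tuple for the one match.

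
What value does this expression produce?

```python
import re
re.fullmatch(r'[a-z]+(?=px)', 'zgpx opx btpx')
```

`re.fullmatch` is like wrapping the pattern in `^…$` (in single-line mode).
Here the pattern can't cover the whole string, so the call returns None.

None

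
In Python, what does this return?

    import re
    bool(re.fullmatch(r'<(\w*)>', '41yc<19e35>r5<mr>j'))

False

For `fullmatch`, every character of the input must be accounted for by the pattern.
Here the string isn't matched end-to-end, so the call returns None, and `bool(None)` is False.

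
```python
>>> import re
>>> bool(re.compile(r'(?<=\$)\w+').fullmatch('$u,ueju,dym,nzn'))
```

False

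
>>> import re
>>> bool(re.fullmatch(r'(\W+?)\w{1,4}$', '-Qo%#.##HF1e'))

False

`fullmatch` succeeds only if the pattern covers the string from start to end.
Here the pattern can't cover the whole string, so the call returns None, and `bool(None)` is False.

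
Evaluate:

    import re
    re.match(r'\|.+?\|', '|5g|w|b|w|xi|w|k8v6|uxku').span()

(0, 4)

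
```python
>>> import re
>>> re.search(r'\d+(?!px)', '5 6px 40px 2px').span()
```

(0, 1)

The negative lookaround is zero-width — it rules out positions where the adjacent text would match, without consuming anything.
Unlike `match`, `search` isn't anchored — it looks for the pattern anywhere in the string.
The match spans [0:1] → '5'.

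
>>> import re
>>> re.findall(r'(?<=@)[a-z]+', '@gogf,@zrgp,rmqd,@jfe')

['gogf', 'zrgp', 'jfe']

The positive lookaround only admits positions where the adjacent text matches; those characters stay outside the span.
Walking the string: at [1:5] → 'gogf'; at [7:11] → 'zrgp'; at [18:21] → 'jfe'.
`findall` yields the raw match text (3 of them) because the pattern has no groups.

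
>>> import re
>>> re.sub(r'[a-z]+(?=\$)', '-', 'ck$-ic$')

'-$--$'

The `(?=…)`/`(?<=…)` assertion just peeks at neighbouring text; it doesn't advance the match position.
`sub` substitutes '-' at each match site.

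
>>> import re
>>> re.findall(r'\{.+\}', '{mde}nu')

['{mde}']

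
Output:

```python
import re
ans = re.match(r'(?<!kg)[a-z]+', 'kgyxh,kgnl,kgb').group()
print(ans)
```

The negative lookahead/lookbehind blocks any match where the forbidden context is present.
With `match`, the pattern is implicitly anchored at the beginning.
The match spans [0:5] → 'kgyxh'.

kgyxh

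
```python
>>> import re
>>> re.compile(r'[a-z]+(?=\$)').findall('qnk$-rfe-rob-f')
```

The lookaround is zero-width — it requires the adjacent text to match without consuming it, so the asserted text isn't part of the match.
Scanning left to right: at [0:3] → 'qnk'.
Since nothing is captured, `findall` lists the 1 matched substring directly.

['qnk']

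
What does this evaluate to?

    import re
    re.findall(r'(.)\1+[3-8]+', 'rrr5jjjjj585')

['r', 'j']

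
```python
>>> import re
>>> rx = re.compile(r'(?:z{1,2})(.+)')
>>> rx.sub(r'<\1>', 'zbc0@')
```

'<bc0@>'

The pattern matches 1 to 2 of a literal 'z' (non-capturing group); then one or more of any character (captured).
Matches: at [0:5] → 'zbc0@'.
The replacement refers to a captured group, so each match is rewritten using its own captured text.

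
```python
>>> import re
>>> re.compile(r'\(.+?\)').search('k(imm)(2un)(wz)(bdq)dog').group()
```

'(imm)'

With the lazy modifier that quantifier settles for the fewest repetitions that let the rest of the pattern succeed (the atoms after it are unaffected and can still be greedy).
`re.search` tries every starting position until one works.
The match spans [1:6] → '(imm)'.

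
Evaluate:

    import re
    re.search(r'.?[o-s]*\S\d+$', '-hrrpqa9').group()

The pattern matches optionally any character, then zero or more of a character in [o-s]; then a non-whitespace character, then one or more of a digit; then anchored at the end.
`re.search` scans for the first position where the pattern succeeds.
The match spans [1:8] → 'hrrpqa9'.

'hrrpqa9'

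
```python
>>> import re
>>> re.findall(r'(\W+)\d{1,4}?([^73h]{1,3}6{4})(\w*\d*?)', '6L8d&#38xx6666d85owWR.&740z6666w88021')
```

[('&#', '8xx6666', 'd85owWR'), ('.&', '40z6666', 'w88021')]

The pattern matches one or more of a non-word character (captured); then 1 to 4 of a digit (lazy); then 1 to 3 of any character except [73h], then exactly 4 of a literal '6' (captured); then zero or more of a word character, then zero or more of a digit (lazy) (captured).
Lazy quantifiers expand one character at a time until the remainder of the pattern can match.
Matches: at [4:21] match '&#38xx6666d85owWR', groups = ('&#', '8xx6666', 'd85owWR'); at [21:37] match '.&740z6666w88021', groups = ('.&', '40z6666', 'w88021').
`findall` packs the 3 group values into a tuple for every match.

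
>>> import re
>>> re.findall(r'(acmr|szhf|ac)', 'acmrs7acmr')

The regex engine tests alternatives in the order written; an earlier branch that matches wins even if a later one would match more.
Because there's exactly one group, `findall` drops the full match and keeps group 1 from each hit.

['acmr', 'acmr']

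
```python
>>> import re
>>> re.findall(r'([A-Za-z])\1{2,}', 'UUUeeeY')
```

['U', 'e']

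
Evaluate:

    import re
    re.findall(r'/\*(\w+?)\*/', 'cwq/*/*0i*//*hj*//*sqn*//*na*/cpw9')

['0i', 'hj', 'sqn', 'na']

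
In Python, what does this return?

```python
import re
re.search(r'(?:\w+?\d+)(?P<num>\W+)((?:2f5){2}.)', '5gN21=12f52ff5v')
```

This matches one or more of a word character (lazy), then one or more of a digit (non-capturing group); then one or more of a non-word character (captured as 'num'); then the literal '2f5' repeated 2 times, then any character (captured).
Unlike `match`, `search` isn't anchored — it looks for the pattern anywhere in the string.
Here no position works, so the call returns None.

None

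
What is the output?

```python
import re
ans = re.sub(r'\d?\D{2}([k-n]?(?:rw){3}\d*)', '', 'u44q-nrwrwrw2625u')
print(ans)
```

u4u

This matches optionally a digit, then exactly 2 of a non-digit; then optionally a character in [k-n], then the literal 'rw' repeated 3 times, then zero or more of a digit (captured).
Matches: at [2:16] → '4q-nrwrwrw2625'.
`sub` substitutes '' at each match site.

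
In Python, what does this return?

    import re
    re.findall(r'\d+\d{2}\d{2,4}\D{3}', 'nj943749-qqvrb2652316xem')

The pattern matches one or more of a digit, then exactly 2 of a digit; then 2 to 4 of a digit, then exactly 3 of a non-digit.
Matches: at [2:11] → '943749-qq'; at [14:24] → '2652316xem'.
`findall` yields the raw match text (2 of them) because the pattern has no groups.

['943749-qq', '2652316xem']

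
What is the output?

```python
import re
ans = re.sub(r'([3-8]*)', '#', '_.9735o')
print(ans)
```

The pattern matches zero or more of a character in [3-8] (captured).
Matches: at [0:0] → ''; at [1:1] → ''; at [2:2] → ''; at [3:6] → '735'; at [6:6] → ''; ….
Every occurrence is swapped for '#'.

#_#.#9##o#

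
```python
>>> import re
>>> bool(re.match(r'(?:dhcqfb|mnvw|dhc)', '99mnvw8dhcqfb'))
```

False

With `match`, the pattern is implicitly anchored at the beginning.
Here the pattern fails at index 0, so the call returns None, and `bool(None)` is False.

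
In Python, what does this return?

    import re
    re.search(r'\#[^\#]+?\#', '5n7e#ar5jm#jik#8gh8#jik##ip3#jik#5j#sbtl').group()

`re.search` tries every starting position until one works.
The match spans [4:11] → '#ar5jm#'.

'#ar5jm#'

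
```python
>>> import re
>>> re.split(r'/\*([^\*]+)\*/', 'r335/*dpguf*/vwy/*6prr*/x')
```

['r335', 'dpguf', 'vwy', '6prr', 'x']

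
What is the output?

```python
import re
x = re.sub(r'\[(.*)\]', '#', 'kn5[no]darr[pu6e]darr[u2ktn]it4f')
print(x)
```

Every occurrence is swapped for '#'.

kn5#it4f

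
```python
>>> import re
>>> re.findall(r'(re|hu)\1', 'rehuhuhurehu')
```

A backreference is literal: `\1` must see the identical characters the first group matched.
With a single group, `findall` returns only what that group captured — 1 item.

['hu']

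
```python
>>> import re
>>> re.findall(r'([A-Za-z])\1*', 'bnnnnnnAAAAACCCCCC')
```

A backreference is literal: `\1` must see the identical characters the first group matched.
Matches: at [0:1] match 'b', group 1 = 'b'; at [1:7] match 'nnnnnn', group 1 = 'n'; at [7:12] match 'AAAAA', group 1 = 'A'; at [12:18] match 'CCCCCC', group 1 = 'C'.
Because there's exactly one group, `findall` drops the full match and keeps group 1 from each hit.

['b', 'n', 'A', 'C']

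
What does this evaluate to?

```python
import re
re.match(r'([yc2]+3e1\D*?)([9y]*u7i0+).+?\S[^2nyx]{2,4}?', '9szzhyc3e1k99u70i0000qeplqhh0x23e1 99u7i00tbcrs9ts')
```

`re.match` only tries the pattern at the start of the string.
Here position 0 doesn't satisfy it, so the call returns None.

None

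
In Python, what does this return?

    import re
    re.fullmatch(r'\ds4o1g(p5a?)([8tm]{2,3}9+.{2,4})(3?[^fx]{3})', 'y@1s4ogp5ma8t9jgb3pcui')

None

This matches a digit, then the literal 's4', then the literal 'o1g'; then the literal 'p5', then optionally a literal 'a' (captured); then 2 to 3 of one of [8tm], then one or more of a literal '9', then 2 to 4 of any character (captured); then optionally a literal '3', then exactly 3 of any character except [fx] (captured).
`re.fullmatch` is like wrapping the pattern in `^…$` (in single-line mode).
Here the string isn't matched end-to-end, so the call returns None.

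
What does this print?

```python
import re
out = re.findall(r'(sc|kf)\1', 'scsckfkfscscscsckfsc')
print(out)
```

['sc', 'kf', 'sc', 'sc']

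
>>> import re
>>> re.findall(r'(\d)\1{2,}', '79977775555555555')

A backreference is literal: `\1` must see the identical characters the first group matched.
One capturing group, so `findall` returns just the captured substring from each match — 2 in all.

['7', '5']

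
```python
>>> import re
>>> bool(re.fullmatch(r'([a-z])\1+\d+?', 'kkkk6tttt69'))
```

A backreference is literal: `\1` must see the identical characters the first group matched.
`re.fullmatch` requires the pattern to consume the entire string.
Here there's no way to consume every character, so the call returns None, and `bool(None)` is False.

False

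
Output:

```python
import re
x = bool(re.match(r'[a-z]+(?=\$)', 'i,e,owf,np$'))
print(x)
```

False

The positive lookaround only admits positions where the adjacent text matches; those characters stay outside the span.
`re.match` only tries the pattern at the start of the string.
Here position 0 doesn't satisfy it, so the call returns None, and `bool(None)` is False.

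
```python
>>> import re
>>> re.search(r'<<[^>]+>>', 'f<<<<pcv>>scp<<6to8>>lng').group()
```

'<<<<pcv>>'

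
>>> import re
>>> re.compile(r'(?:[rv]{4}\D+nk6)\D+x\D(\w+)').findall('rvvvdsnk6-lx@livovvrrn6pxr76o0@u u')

['livovvrrn6pxr76o0']

The pattern matches exactly 4 of one of [rv], then one or more of a non-digit, then the literal 'nk6' (non-capturing group); then one or more of a non-digit, then a literal 'x', then a non-digit; then one or more of a word character (captured).
Matches: at [0:30] match 'rvvvdsnk6-lx@livovvrrn6pxr76o0', group 1 = 'livovvrrn6pxr76o0'.
With a single group, `findall` returns only what that group captured — 1 item.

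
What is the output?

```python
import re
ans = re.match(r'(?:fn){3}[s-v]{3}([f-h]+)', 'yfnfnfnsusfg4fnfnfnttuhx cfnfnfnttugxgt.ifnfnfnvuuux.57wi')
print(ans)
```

None

`match` is anchored at position 0; if the pattern doesn't fit there, it returns None.
Here position 0 doesn't satisfy it, so the call returns None.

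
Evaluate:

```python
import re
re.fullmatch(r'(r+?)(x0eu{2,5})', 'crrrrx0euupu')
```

This matches one or more of a literal 'r' (lazy) (captured); then the literal 'x0e', then 2 to 5 of the literal 'u' (captured).
`re.fullmatch` requires the pattern to consume the entire string.
Here the string isn't matched end-to-end, so the call returns None.

None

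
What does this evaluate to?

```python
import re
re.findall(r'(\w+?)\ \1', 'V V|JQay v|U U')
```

After group 1 captures some text, `\1` only succeeds where that same text appears again.
With a single group, `findall` returns only what that group captured — 2 items.

['V', 'U']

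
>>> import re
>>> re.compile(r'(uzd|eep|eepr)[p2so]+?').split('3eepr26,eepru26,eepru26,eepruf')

['3', 'eepr', '6,eepru26,eepru26,eepruf']

Matches to split on: at [1:6] → 'eepr2'.
The group in the pattern means `split` returns the separators' captures alongside the pieces.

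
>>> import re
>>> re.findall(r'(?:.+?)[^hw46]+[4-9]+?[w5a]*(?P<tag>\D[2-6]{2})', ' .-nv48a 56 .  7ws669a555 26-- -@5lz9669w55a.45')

Because the quantifier is non-greedy, it stops expanding at the earliest point where the rest of the pattern can succeed.
One capturing group, so `findall` returns just the captured substring from each match — 4 in all.

[' 56', 's66', ' 26', '.45']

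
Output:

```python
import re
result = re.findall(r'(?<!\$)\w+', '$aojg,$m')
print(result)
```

The negative lookahead/lookbehind blocks any match where the forbidden context is present.
Matches: at [2:5] → 'ojg'.
Since nothing is captured, `findall` lists the 1 matched substring directly.

['ojg']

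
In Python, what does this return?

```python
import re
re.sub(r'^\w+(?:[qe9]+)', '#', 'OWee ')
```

'# '

`sub` substitutes '#' at each match site.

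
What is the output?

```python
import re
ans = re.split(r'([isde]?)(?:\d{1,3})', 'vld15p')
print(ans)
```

Pattern: optionally one of [isde] (captured); then 1 to 3 of a digit (non-capturing group).
Matches to split on: at [2:5] → 'd15'.
With a capturing group present, the delimiter's captured portion is kept in the result list.

['vl', 'd', 'p']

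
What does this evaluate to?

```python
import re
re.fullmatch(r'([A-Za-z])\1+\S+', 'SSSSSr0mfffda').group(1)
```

The match spans [0:13] → 'SSSSSr0mfffda'.
Captured: group 1 = 'S'.

'S'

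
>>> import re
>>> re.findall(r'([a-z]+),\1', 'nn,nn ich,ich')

['nn', 'ich']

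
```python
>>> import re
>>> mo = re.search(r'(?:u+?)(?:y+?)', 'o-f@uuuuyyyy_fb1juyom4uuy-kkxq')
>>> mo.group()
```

Pattern: one or more of a literal 'u' (lazy) (non-capturing group); then one or more of a literal 'y' (lazy) (non-capturing group).
The `?` after the quantifier makes it lazy — it takes as little as possible before letting the rest of the pattern try.
`re.search` scans for the first position where the pattern succeeds.
The match spans [4:9] → 'uuuuy'.

'uuuuy'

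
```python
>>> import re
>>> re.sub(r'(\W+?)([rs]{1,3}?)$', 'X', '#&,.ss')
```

'X'

The pattern matches one or more of a non-word character (lazy) (captured); then 1 to 3 of one of [rs] (lazy) (captured); then anchored at the end.
Matches: at [0:6] → '#&,.ss'.
Each match is replaced by 'X'.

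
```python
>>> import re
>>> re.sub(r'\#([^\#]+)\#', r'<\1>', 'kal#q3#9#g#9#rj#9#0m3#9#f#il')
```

'kal<q3>9<g>9<rj>9<0m3>9<f>il'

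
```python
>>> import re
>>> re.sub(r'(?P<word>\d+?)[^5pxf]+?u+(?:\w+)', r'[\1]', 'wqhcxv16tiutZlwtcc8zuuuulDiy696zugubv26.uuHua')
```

'wqhcxv[1].uuHua'

Pattern: one or more of a digit (lazy) (captured as 'word'); then one or more of any character except [5pxf] (lazy), then one or more of the literal 'u'; then one or more of a word character (non-capturing group).
A non-greedy quantifier consumes as few characters as it can — just enough that the remainder of the pattern still matches from where it stops; whatever follows it matches normally.
Matches: at [6:39] → '16tiutZlwtcc8zuuuulDiy696zugubv26'.
Each match is replaced using the text its own group 1 captured.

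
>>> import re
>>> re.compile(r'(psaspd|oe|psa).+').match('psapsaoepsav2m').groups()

The match spans [0:14] → 'psapsaoepsav2m'.
Captured: group 1 = 'psa'.

('psa',)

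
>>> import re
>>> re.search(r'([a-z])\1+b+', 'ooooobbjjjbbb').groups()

('o',)

The match spans [0:7] → 'ooooobb'.
Captured: group 1 = 'o'.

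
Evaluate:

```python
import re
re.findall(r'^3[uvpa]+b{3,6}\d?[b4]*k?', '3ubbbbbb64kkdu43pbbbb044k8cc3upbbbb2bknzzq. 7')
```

['3ubbbbbb64k']

The pattern matches anchored at the start of the string; then the literal '3', then one or more of one of [uvpa]; then 3 to 6 of a literal 'b', then optionally a digit; then zero or more of one of [b4]; then optionally a literal 'k'.
Walking the string: at [0:11] → '3ubbbbbb64k'.
Since nothing is captured, `findall` lists the 1 matched substring directly.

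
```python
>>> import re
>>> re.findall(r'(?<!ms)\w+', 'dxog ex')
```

The negative lookahead/lookbehind blocks any match where the forbidden context is present.
Walking the string: at [0:4] → 'dxog'; at [5:7] → 'ex'.
Since nothing is captured, `findall` lists the 2 matched substrings directly.

['dxog', 'ex']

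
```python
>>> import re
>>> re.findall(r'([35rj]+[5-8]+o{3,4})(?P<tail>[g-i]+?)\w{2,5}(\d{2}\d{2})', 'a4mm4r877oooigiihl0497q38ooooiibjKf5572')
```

[('r877ooo', 'i', '0497'), ('38oooo', 'i', '5572')]

The pattern matches one or more of one of [35rj], then one or more of a character in [5-8], then 3 to 4 of the literal 'o' (captured); then one or more of a character in [g-i] (lazy) (captured as 'tail'); then 2 to 5 of a word character; then exactly 2 of a digit, then exactly 2 of a digit (captured).
Multiple groups make `findall` return tuples — one 3-tuple for each match.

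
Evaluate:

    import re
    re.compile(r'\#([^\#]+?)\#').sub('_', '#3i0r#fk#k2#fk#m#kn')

'_fk_fk_kn'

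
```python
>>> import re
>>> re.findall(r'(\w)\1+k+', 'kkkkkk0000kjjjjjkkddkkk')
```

['k', '0', 'j', 'd']

The backreference `\1` re-matches whatever the first group consumed, character for character.
Because there's exactly one group, `findall` drops the full match and keeps group 1 from each hit.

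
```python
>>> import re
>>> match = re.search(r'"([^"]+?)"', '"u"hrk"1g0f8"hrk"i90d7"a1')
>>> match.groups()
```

('u',)

`re.search` tries every starting position until one works.
The match spans [0:3] → '"u"'.
Captured: group 1 = 'u'.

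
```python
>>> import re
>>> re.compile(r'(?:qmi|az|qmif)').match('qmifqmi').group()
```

`|` is ordered: at each position the engine commits to the first alternative that works.
`match` is anchored at position 0; if the pattern doesn't fit there, it returns None.
The match spans [0:3] → 'qmi'.

'qmi'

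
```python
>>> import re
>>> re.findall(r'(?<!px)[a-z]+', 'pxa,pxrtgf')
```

`(?!…)`/`(?<!…)` only lets a position through if the neighbouring text does NOT match; no characters are consumed.
Scanning left to right: at [0:3] → 'pxa'; at [4:10] → 'pxrtgf'.
No capturing groups, so `findall` returns the 2 full match strings.

['pxa', 'pxrtgf']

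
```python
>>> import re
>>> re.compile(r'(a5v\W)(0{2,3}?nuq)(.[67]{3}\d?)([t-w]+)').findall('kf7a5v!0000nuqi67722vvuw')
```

[]

The pattern matches the literal 'a5v', then a non-word character (captured); then 2 to 3 of a literal '0' (lazy), then the literal 'nuq' (captured); then any character, then exactly 3 of one of [67], then optionally a digit (captured); then one or more of a character in [t-w] (captured).
Multiple groups make `findall` return tuples — one 4-tuple for each match.
Nothing in the string satisfies the pattern, so the list is empty.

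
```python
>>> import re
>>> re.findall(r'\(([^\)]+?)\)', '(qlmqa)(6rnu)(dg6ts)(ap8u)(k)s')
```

Walking the string: at [0:7] match '(qlmqa)', group 1 = 'qlmqa'; at [7:13] match '(6rnu)', group 1 = '6rnu'; at [13:20] match '(dg6ts)', group 1 = 'dg6ts'; at [20:26] match '(ap8u)', group 1 = 'ap8u'; at [26:29] match '(k)', group 1 = 'k'.
One capturing group, so `findall` returns just the captured substring from each match — 5 in all.

['qlmqa', '6rnu', 'dg6ts', 'ap8u', 'k']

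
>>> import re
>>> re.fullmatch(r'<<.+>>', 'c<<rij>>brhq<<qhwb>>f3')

None

`fullmatch` succeeds only if the pattern covers the string from start to end.
Here the pattern can't cover the whole string, so the call returns None.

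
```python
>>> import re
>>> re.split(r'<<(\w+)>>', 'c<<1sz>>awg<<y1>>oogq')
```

The group in the pattern means `split` returns the separators' captures alongside the pieces.

['c', '1sz', 'awg', 'y1', 'oogq']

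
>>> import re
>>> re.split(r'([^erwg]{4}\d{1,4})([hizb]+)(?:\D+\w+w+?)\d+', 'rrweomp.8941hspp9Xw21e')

['rrwe', 'omp.8941', 'h', 'e']

Pattern: exactly 4 of any character except [erwg], then 1 to 4 of a digit (captured); then one or more of one of [hizb] (captured); then one or more of a non-digit, then one or more of a word character, then one or more of the literal 'w' (lazy) (non-capturing group); then one or more of a digit.
Matches to split on: at [4:21] → 'omp.8941hspp9Xw21'.
`re.split` interleaves the captured-group text with the surrounding fragments.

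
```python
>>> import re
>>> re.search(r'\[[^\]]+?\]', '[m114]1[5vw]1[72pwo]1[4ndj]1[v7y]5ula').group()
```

`search` walks the string left to right and returns the first match it finds.
The match spans [0:6] → '[m114]'.

'[m114]'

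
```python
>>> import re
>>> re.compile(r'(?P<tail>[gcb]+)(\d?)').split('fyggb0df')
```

The group in the pattern means `split` returns the separators' captures alongside the pieces.

['fy', 'ggb', '0', 'df']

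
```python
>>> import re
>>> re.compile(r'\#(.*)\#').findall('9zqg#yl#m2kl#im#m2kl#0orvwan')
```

One capturing group, so `findall` returns just the captured substring from the one match — 1 in all.

['yl#m2kl#im#m2kl']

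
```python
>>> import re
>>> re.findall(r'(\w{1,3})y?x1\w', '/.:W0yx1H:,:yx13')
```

The pattern matches 1 to 3 of a word character (captured); then optionally the literal 'y', then the literal 'x1', then a word character.
Matches: at [3:9] match 'W0yx1H', group 1 = 'W0y'; at [12:16] match 'yx13', group 1 = 'y'.
`findall` collects group 1 from each match (2 total).

['W0y', 'y']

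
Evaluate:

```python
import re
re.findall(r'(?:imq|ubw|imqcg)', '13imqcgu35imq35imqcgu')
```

['imq', 'imq', 'imq']

`|` is ordered: at each position the engine commits to the first alternative that works.
Matches: at [2:5] → 'imq'; at [10:13] → 'imq'; at [15:18] → 'imq'.
Since nothing is captured, `findall` lists the 3 matched substrings directly.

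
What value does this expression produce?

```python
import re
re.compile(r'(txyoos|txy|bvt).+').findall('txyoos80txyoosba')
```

Branches in `(...|...)` are attempted left-to-right; the first branch that allows the whole pattern to succeed is taken.
Walking the string: at [0:16] match 'txyoos80txyoosba', group 1 = 'txyoos'.
One capturing group, so `findall` returns just the captured substring from the one match — 1 in all.

['txyoos']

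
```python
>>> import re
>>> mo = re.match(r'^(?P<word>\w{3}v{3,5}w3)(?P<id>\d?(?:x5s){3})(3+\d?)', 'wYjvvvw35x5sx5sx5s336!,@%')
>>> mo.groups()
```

The match spans [0:21] → 'wYjvvvw35x5sx5sx5s336'.
Captured: group 1 = 'wYjvvvw3', group 2 = '5x5sx5sx5s', group 3 = '336'.

('wYjvvvw3', '5x5sx5sx5s', '336')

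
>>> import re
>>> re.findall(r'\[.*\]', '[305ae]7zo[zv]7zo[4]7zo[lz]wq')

['[305ae]7zo[zv]7zo[4]7zo[lz]']

Walking the string: at [0:27] → '[305ae]7zo[zv]7zo[4]7zo[lz]'.
No capturing groups, so `findall` returns the 1 full match string.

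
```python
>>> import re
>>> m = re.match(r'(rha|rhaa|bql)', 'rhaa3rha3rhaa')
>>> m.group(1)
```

The match spans [0:3] → 'rha'.
Captured: group 1 = 'rha'.

'rha'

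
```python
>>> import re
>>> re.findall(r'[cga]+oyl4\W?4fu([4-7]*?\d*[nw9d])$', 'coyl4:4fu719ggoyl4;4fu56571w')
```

The pattern matches one or more of one of [cga], then the literal 'oy'; then the literal 'l4', then optionally a non-word character, then the literal '4fu'; then zero or more of a character in [4-7] (lazy), then zero or more of a digit, then one of [nw9d] (captured); then anchored at the end.
Scanning left to right: at [12:28] match 'ggoyl4;4fu56571w', group 1 = '56571w'.
With a single group, `findall` returns only what that group captured — 1 item.

['56571w']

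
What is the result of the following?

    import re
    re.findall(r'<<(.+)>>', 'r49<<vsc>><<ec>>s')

['vsc>><<ec']

Matches: at [3:16] match '<<vsc>><<ec>>', group 1 = 'vsc>><<ec'.
`findall` collects group 1 from the one match (1 total).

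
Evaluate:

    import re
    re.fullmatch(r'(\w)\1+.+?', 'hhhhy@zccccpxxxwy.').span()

(0, 18)

The backreference `\1` re-matches whatever the first group consumed, character for character.
For `fullmatch`, every character of the input must be accounted for by the pattern.
The match spans [0:18] → 'hhhhy@zccccpxxxwy.'.
Captured: group 1 = 'h'.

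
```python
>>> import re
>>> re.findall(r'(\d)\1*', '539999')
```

['5', '3', '9']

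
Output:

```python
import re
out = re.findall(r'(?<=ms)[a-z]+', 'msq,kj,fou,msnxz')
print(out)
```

The lookaround is zero-width — it requires the adjacent text to match without consuming it, so the asserted text isn't part of the match.
Since nothing is captured, `findall` lists the 2 matched substrings directly.

['q', 'nxz']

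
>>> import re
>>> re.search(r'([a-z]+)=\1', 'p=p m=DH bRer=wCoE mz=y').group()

After group 1 captures some text, `\1` only succeeds where that same text appears again.
`re.search` tries every starting position until one works.
The match spans [0:3] → 'p=p'.
Captured: group 1 = 'p'.

'p=p'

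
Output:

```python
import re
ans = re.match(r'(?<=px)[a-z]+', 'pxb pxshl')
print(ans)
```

None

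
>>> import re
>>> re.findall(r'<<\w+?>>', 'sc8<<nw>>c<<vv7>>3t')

['<<nw>>', '<<vv7>>']

Scanning left to right: at [3:9] → '<<nw>>'; at [10:17] → '<<vv7>>'.
No capturing groups, so `findall` returns the 2 full match strings.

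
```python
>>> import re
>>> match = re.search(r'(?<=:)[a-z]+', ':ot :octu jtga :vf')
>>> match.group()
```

'ot'

The `(?=…)`/`(?<=…)` assertion just peeks at neighbouring text; it doesn't advance the match position.
`re.search` tries every starting position until one works.
The match spans [1:3] → 'ot'.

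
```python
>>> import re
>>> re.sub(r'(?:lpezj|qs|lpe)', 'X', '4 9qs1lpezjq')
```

'4 9X1Xq'

Branches in `(...|...)` are attempted left-to-right; the first branch that allows the whole pattern to succeed is taken.
Matches: at [3:5] → 'qs'; at [6:11] → 'lpezj'.
Every occurrence is swapped for 'X'.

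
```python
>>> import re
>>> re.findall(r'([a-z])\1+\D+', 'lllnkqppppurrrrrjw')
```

A backreference is literal: `\1` must see the identical characters the first group matched.
Scanning left to right: at [0:18] match 'lllnkqppppurrrrrjw', group 1 = 'l'.
Because there's exactly one group, `findall` drops the full match and keeps group 1 from the one hit.

['l']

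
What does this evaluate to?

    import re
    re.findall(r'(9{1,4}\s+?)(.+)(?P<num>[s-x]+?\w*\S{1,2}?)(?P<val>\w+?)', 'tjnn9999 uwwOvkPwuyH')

This matches 1 to 4 of a literal '9', then one or more of whitespace (lazy) (captured); then one or more of any character (captured); then one or more of a character in [s-x] (lazy), then zero or more of a word character, then 1 to 2 of a non-whitespace character (lazy) (captured as 'num'); then one or more of a word character (lazy) (captured as 'val').
Walking the string: at [4:20] match '9999 uwwOvkPwuyH', groups = ('9999 ', 'uwwOvkPw', 'uy', 'H').
With 4 capturing groups, `findall` returns a 4-tuple per match.

[('9999 ', 'uwwOvkPw', 'uy', 'H')]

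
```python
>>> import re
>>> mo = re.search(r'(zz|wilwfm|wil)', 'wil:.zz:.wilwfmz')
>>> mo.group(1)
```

'wil'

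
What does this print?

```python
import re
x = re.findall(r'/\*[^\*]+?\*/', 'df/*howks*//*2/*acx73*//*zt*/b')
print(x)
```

['/*howks*/', '/*acx73*/', '/*zt*/']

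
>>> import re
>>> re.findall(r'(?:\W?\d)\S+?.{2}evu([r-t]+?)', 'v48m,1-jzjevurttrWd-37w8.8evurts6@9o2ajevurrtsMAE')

Lazy quantifiers expand one character at a time until the remainder of the pattern can match.
One capturing group, so `findall` returns just the captured substring from each match — 3 in all.

['r', 'r', 'r']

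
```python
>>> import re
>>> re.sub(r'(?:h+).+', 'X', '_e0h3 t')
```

'_e0X'

`sub` substitutes 'X' at each match site.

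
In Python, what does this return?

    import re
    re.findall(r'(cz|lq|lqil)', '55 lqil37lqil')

Branches in `(...|...)` are attempted left-to-right; the first branch that allows the whole pattern to succeed is taken.
Matches: at [3:5] match 'lq', group 1 = 'lq'; at [9:11] match 'lq', group 1 = 'lq'.
With a single group, `findall` returns only what that group captured — 2 items.

['lq', 'lq']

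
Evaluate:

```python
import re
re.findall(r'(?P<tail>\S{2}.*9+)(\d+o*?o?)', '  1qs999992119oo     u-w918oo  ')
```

[('1qs999992119oo     u-w9', '18o')]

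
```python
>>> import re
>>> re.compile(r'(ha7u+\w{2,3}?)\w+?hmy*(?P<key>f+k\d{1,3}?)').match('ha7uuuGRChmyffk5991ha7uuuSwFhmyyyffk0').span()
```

Pattern: the literal 'ha7', then one or more of the literal 'u', then 2 to 3 of a word character (lazy) (captured); then one or more of a word character (lazy), then the literal 'hm', then zero or more of a literal 'y'; then one or more of the literal 'f', then the literal 'k', then 1 to 3 of a digit (lazy) (captured as 'key').
Because the quantifier is non-greedy, it stops expanding at the earliest point where the rest of the pattern can succeed.
`re.match` won't scan ahead — the pattern has to work from the very first character.
The match spans [0:16] → 'ha7uuuGRChmyffk5'.
Captured: group 1 = 'ha7uuuGR', group 2 = 'ffk5'.

(0, 16)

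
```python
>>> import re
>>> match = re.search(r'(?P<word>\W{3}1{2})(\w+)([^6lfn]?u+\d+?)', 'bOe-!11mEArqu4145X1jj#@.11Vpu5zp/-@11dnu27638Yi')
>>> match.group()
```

'#@.11Vpu5'

This matches exactly 3 of a non-word character, then exactly 2 of a literal '1' (captured as 'word'); then one or more of a word character (captured); then optionally any character except [6lfn], then one or more of the literal 'u', then one or more of a digit (lazy) (captured).
`re.search` scans for the first position where the pattern succeeds.
The match spans [21:30] → '#@.11Vpu5'.
Captured: group 1 = '#@.11', group 2 = 'Vp', group 3 = 'u5'.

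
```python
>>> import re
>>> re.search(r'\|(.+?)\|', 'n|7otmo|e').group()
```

Unlike `match`, `search` isn't anchored — it looks for the pattern anywhere in the string.
The match spans [1:8] → '|7otmo|'.
Captured: group 1 = '7otmo'.

'|7otmo|'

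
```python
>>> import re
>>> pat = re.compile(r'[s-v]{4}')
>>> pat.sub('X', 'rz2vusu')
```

The pattern matches exactly 4 of a character in [s-v].
Matches: at [3:7] → 'vusu'.
Each match is replaced by 'X'.

'rz2X'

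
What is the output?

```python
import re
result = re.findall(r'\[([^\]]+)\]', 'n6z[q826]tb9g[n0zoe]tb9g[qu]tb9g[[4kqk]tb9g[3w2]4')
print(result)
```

['q826', 'n0zoe', 'qu', '[4kqk', '3w2']

Matches: at [3:9] match '[q826]', group 1 = 'q826'; at [13:20] match '[n0zoe]', group 1 = 'n0zoe'; at [24:28] match '[qu]', group 1 = 'qu'; at [32:39] match '[[4kqk]', group 1 = '[4kqk'; at [43:48] match '[3w2]', group 1 = '3w2'.
One capturing group, so `findall` returns just the captured substring from each match — 5 in all.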